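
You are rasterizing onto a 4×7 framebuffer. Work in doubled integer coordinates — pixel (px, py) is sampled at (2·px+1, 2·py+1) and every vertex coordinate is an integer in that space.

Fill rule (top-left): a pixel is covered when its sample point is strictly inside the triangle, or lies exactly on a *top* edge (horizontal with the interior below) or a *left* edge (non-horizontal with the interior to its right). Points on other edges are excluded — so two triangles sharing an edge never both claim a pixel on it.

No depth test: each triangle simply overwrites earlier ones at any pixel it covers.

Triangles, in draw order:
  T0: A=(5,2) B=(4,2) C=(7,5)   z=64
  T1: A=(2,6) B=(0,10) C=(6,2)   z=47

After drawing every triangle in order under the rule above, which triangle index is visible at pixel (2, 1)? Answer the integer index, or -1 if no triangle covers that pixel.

T0:
  2·area = 3  (B↔C swapped to make it positive)
  edge (5, 2)→(7, 5): d=(2,3) right/bottom  bias=-1
  edge (7, 5)→(4, 2): d=(-3,-3) top-left  bias=+0
  edge (4, 2)→(5, 2): d=(1,0) top-left  bias=+0
    (1,0)@(3, 1): e=[4,0,-1] → ·  [on edge]
    (2,1)@(5, 3): e=[2,0,1] → #  [on edge]
    (3,1)@(7, 3): e=[-4,6,1] → ·
    (2,2)@(5, 5): e=[6,-6,3] → ·
    (3,2)@(7, 5): e=[0,0,3] → ·  [on edge]
  covered (1 px):
    · · · ·
    · · # ·
    · · · ·
    · · · ·
    · · · ·
    · · · ·
    · · · ·
T1:
  2·area = 8  (B↔C swapped to make it positive)
  edge (2, 6)→(6, 2): d=(4,-4) top-left  bias=+0
  edge (6, 2)→(0, 10): d=(-6,8) right/bottom  bias=-1
  edge (0, 10)→(2, 6): d=(2,-4) top-left  bias=+0
    (3,0)@(7, 1): e=[0,-2,10] → ·  [on edge]
    (2,1)@(5, 3): e=[0,2,6] → #  [on edge]
    (3,1)@(7, 3): e=[8,-14,14] → ·
    (1,2)@(3, 5): e=[0,6,2] → #  [on edge]
    (2,2)@(5, 5): e=[8,-10,10] → ·
    (0,3)@(1, 7): e=[0,10,-2] → ·  [on edge]
    (1,3)@(3, 7): e=[8,-6,6] → ·
  covered (2 px):
    · · · ·
    · · # ·
    · # · ·
    · · · ·
    · · · ·
    · · · ·
    · · · ·

Z-buffer (winner per pixel, '.' = empty):
  . . . .
  . . 1 .
  . 1 . .
  . . . .
  . . . .
  . . . .
  . . . .

Result: 1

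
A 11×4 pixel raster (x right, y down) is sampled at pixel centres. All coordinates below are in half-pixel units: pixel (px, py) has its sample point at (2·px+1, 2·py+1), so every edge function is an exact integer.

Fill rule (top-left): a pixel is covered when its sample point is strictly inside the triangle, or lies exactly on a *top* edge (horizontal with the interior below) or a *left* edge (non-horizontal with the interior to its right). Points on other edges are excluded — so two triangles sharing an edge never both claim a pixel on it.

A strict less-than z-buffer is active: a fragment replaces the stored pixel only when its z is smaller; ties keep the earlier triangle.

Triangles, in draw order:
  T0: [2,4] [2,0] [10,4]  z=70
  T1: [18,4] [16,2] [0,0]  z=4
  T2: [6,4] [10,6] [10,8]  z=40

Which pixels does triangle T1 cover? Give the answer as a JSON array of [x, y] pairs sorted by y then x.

T0:
  2·area = 32
  edge (2, 4)→(2, 0): d=(0,-4) top-left  bias=+0
  edge (2, 0)→(10, 4): d=(8,4) right/bottom  bias=-1
  edge (10, 4)→(2, 4): d=(-8,0) right/bottom  bias=-1
    (1,0)@(3, 1): e=[4,4,24] → █
    (2,0)@(5, 1): e=[12,-4,24] → ·
    (1,1)@(3, 3): e=[4,20,8] → █
    (2,1)@(5, 3): e=[12,12,8] → █
    (3,1)@(7, 3): e=[20,4,8] → █
    (4,1)@(9, 3): e=[28,-4,8] → ·
    (1,2)@(3, 5): e=[4,36,-8] → ·
    (2,2)@(5, 5): e=[12,28,-8] → ·
    (3,2)@(7, 5): e=[20,20,-8] → ·
  covered (4 px):
    · █ · · · · · · · · ·
    · █ █ █ · · · · · · ·
    · · · · · · · · · · ·
    · · · · · · · · · · ·
T1:
  2·area = 28  (B↔C swapped to make it positive)
  edge (18, 4)→(0, 0): d=(-18,-4) top-left  bias=+0
  edge (0, 0)→(16, 2): d=(16,2) right/bottom  bias=-1
  edge (16, 2)→(18, 4): d=(2,2) right/bottom  bias=-1
    (2,0)@(5, 1): e=[2,6,20] → █
    (3,0)@(7, 1): e=[10,2,16] → █
    (4,0)@(9, 1): e=[18,-2,12] → ·
    (7,0)@(15, 1): e=[42,-14,0] → ·  [on edge]
    (2,1)@(5, 3): e=[-34,38,24] → ·
    (3,1)@(7, 3): e=[-26,34,20] → ·
    (7,1)@(15, 3): e=[6,18,4] → █
    (8,1)@(17, 3): e=[14,14,0] → ·  [on edge]
    (7,2)@(15, 5): e=[-30,50,8] → ·
    (9,2)@(19, 5): e=[-14,42,0] → ·  [on edge]
    (10,3)@(21, 7): e=[-42,70,0] → ·  [on edge]
  covered (3 px):
    · · █ █ · · · · · · ·
    · · · · · · · █ · · ·
    · · · · · · · · · · ·
    · · · · · · · · · · ·
T2:
  2·area = 8
  edge (6, 4)→(10, 6): d=(4,2) right/bottom  bias=-1
  edge (10, 6)→(10, 8): d=(0,2) right/bottom  bias=-1
  edge (10, 8)→(6, 4): d=(-4,-4) top-left  bias=+0
    (1,0)@(3, 1): e=[-6,14,0] → ·  [on edge]
    (2,1)@(5, 3): e=[-2,10,0] → ·  [on edge]
    (3,2)@(7, 5): e=[2,6,0] → █  [on edge]
    (4,2)@(9, 5): e=[-2,2,8] → ·
    (3,3)@(7, 7): e=[10,6,-8] → ·
    (4,3)@(9, 7): e=[6,2,0] → █  [on edge]
    (5,3)@(11, 7): e=[2,-2,8] → ·
  covered (2 px):
    · · · · · · · · · · ·
    · · · · · · · · · · ·
    · · · █ · · · · · · ·
    · · · · █ · · · · · ·

Answer: [[2,0],[3,0],[7,1]]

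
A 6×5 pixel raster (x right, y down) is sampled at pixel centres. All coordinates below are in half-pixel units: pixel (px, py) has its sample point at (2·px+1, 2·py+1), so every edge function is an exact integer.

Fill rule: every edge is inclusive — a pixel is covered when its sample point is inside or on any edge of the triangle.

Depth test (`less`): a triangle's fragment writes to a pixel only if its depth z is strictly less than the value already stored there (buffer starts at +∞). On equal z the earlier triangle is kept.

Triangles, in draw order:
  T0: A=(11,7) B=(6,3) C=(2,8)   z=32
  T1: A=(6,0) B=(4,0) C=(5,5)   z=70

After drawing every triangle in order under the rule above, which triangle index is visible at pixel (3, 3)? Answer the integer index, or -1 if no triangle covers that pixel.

T0:
  2·area = 41  (B↔C swapped to make it positive)
  edge (11, 7)→(2, 8): d=(-9,1) inclusive
  edge (2, 8)→(6, 3): d=(4,-5) inclusive
  edge (6, 3)→(11, 7): d=(5,4) inclusive
    (2,2)@(5, 5): e=[24,3,14] → #
    (3,2)@(7, 5): e=[22,13,6] → #
    (4,2)@(9, 5): e=[20,23,-2] → ·
    (1,3)@(3, 7): e=[8,1,32] → #
    (4,3)@(9, 7): e=[2,31,8] → #
    (5,3)@(11, 7): e=[0,41,0] → #  [on edge]
    (1,4)@(3, 9): e=[-10,9,42] → ·
    (2,4)@(5, 9): e=[-12,19,34] → ·
    (3,4)@(7, 9): e=[-14,29,26] → ·
    (4,4)@(9, 9): e=[-16,39,18] → ·
    (5,4)@(11, 9): e=[-18,49,10] → ·
  covered (7 px):
    · · · · · ·
    · · · · · ·
    · · # # · ·
    · # # # # #
    · · · · · ·
T1:
  2·area = 10  (B↔C swapped to make it positive)
  edge (6, 0)→(5, 5): d=(-1,5) inclusive
  edge (5, 5)→(4, 0): d=(-1,-5) inclusive
  edge (4, 0)→(6, 0): d=(2,0) inclusive
    (2,0)@(5, 1): e=[4,4,2] → #
    (3,0)@(7, 1): e=[-6,14,2] → ·
    (2,1)@(5, 3): e=[2,2,6] → #
    (3,1)@(7, 3): e=[-8,12,6] → ·
    (2,2)@(5, 5): e=[0,0,10] → #  [on edge]
    (3,2)@(7, 5): e=[-10,10,10] → ·
    (2,3)@(5, 7): e=[-2,-2,14] → ·
  covered (3 px):
    · · # · · ·
    · · # · · ·
    · · # · · ·
    · · · · · ·
    · · · · · ·

Z-buffer (winner per pixel, '.' = empty):
  . . 1 . . .
  . . 1 . . .
  . . 0 0 . .
  . 0 0 0 0 0
  . . . . . .

Answer: 0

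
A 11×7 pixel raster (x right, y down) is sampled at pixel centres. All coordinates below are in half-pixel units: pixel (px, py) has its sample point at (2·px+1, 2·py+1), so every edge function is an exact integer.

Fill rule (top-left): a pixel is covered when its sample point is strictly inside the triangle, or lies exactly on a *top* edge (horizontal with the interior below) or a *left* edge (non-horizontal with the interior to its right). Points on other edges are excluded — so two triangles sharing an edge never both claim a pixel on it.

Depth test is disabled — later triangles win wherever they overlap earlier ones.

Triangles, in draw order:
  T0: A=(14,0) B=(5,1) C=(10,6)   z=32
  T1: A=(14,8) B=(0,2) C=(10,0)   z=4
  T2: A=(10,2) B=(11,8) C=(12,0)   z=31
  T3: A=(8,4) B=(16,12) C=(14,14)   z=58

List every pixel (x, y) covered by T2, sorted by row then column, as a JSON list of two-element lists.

T0:
  2·area = 50  (B↔C swapped to make it positive)
  edge (14, 0)→(10, 6): d=(-4,6) right/bottom  bias=-1
  edge (10, 6)→(5, 1): d=(-5,-5) top-left  bias=+0
  edge (5, 1)→(14, 0): d=(9,-1) top-left  bias=+0
    (2,0)@(5, 1): e=[50,0,0] → █  [on edge]
    (3,0)@(7, 1): e=[38,10,2] → █
    (4,0)@(9, 1): e=[26,20,4] → █
    (5,0)@(11, 1): e=[14,30,6] → █
    (6,0)@(13, 1): e=[2,40,8] → █
    (7,0)@(15, 1): e=[-10,50,10] → ·
    (2,1)@(5, 3): e=[42,-10,18] → ·
    (3,1)@(7, 3): e=[30,0,20] → █  [on edge]
    (6,1)@(13, 3): e=[-6,30,26] → ·
    (3,2)@(7, 5): e=[22,-10,38] → ·
    (4,2)@(9, 5): e=[10,0,40] → █  [on edge]
    (5,2)@(11, 5): e=[-2,10,42] → ·
    (5,3)@(11, 7): e=[-10,0,60] → ·  [on edge]
    (6,4)@(13, 9): e=[-30,0,80] → ·  [on edge]
    (7,5)@(15, 11): e=[-50,0,100] → ·  [on edge]
    (8,6)@(17, 13): e=[-70,0,120] → ·  [on edge]
  covered (9 px):
    · · █ █ █ █ █ · · · ·
    · · · █ █ █ · · · · ·
    · · · · █ · · · · · ·
    · · · · · · · · · · ·
    · · · · · · · · · · ·
    · · · · · · · · · · ·
    · · · · · · · · · · ·
T1:
  2·area = 88
  edge (14, 8)→(0, 2): d=(-14,-6) top-left  bias=+0
  edge (0, 2)→(10, 0): d=(10,-2) top-left  bias=+0
  edge (10, 0)→(14, 8): d=(4,8) right/bottom  bias=-1
    (2,0)@(5, 1): e=[44,0,44] → █  [on edge]
    (3,0)@(7, 1): e=[56,4,28] → █
    (4,0)@(9, 1): e=[68,8,12] → █
    (5,0)@(11, 1): e=[80,12,-4] → ·
    (1,1)@(3, 3): e=[4,16,68] → █
    (5,1)@(11, 3): e=[52,32,4] → █
    (6,1)@(13, 3): e=[64,36,-12] → ·
    (1,2)@(3, 5): e=[-24,36,76] → ·
    (2,2)@(5, 5): e=[-12,40,60] → ·
    (3,2)@(7, 5): e=[0,44,44] → █  [on edge]
    (6,2)@(13, 5): e=[36,56,-4] → ·
    (3,3)@(7, 7): e=[-28,64,52] → ·
    (10,5)@(21, 11): e=[0,132,-44] → ·  [on edge]
  covered (12 px):
    · · █ █ █ · · · · · ·
    · █ █ █ █ █ · · · · ·
    · · · █ █ █ · · · · ·
    · · · · · · █ · · · ·
    · · · · · · · · · · ·
    · · · · · · · · · · ·
    · · · · · · · · · · ·
T2:
  2·area = 14  (B↔C swapped to make it positive)
  edge (10, 2)→(12, 0): d=(2,-2) top-left  bias=+0
  edge (12, 0)→(11, 8): d=(-1,8) right/bottom  bias=-1
  edge (11, 8)→(10, 2): d=(-1,-6) top-left  bias=+0
    (5,0)@(11, 1): e=[0,7,7] → █  [on edge]
    (6,0)@(13, 1): e=[4,-9,19] → ·
    (4,1)@(9, 3): e=[0,21,-7] → ·  [on edge]
    (5,1)@(11, 3): e=[4,5,5] → █
    (6,1)@(13, 3): e=[8,-11,17] → ·
    (3,2)@(7, 5): e=[0,35,-21] → ·  [on edge]
    (5,2)@(11, 5): e=[8,3,3] → █
    (6,2)@(13, 5): e=[12,-13,15] → ·
    (2,3)@(5, 7): e=[0,49,-35] → ·  [on edge]
    (5,3)@(11, 7): e=[12,1,1] → █
    (6,3)@(13, 7): e=[16,-15,13] → ·
    (1,4)@(3, 9): e=[0,63,-49] → ·  [on edge]
    (0,5)@(1, 11): e=[0,77,-63] → ·  [on edge]
  covered (4 px):
    · · · · · █ · · · · ·
    · · · · · █ · · · · ·
    · · · · · █ · · · · ·
    · · · · · █ · · · · ·
    · · · · · · · · · · ·
    · · · · · · · · · · ·
    · · · · · · · · · · ·
T3:
  2·area = 32
  edge (8, 4)→(16, 12): d=(8,8) right/bottom  bias=-1
  edge (16, 12)→(14, 14): d=(-2,2) right/bottom  bias=-1
  edge (14, 14)→(8, 4): d=(-6,-10) top-left  bias=+0
    (2,0)@(5, 1): e=[0,44,-12] → ·  [on edge]
    (3,1)@(7, 3): e=[0,36,-4] → ·  [on edge]
    (4,2)@(9, 5): e=[0,28,4] → ·  [on edge]
    (5,3)@(11, 7): e=[0,20,12] → ·  [on edge]
    (10,3)@(21, 7): e=[-80,0,112] → ·  [on edge]
    (5,4)@(11, 9): e=[16,16,0] → █  [on edge]
    (6,4)@(13, 9): e=[0,12,20] → ·  [on edge]
    (9,4)@(19, 9): e=[-48,0,80] → ·  [on edge]
    (5,5)@(11, 11): e=[32,12,-12] → ·
    (6,5)@(13, 11): e=[16,8,8] → █
    (7,5)@(15, 11): e=[0,4,28] → ·  [on edge]
    (8,5)@(17, 11): e=[-16,0,48] → ·  [on edge]
    (7,6)@(15, 13): e=[16,0,16] → ·  [on edge]
    (8,6)@(17, 13): e=[0,-4,36] → ·  [on edge]
  covered (2 px):
    · · · · · · · · · · ·
    · · · · · · · · · · ·
    · · · · · · · · · · ·
    · · · · · · · · · · ·
    · · · · · █ · · · · ·
    · · · · · · █ · · · ·
    · · · · · · · · · · ·

Answer: [[5,0],[5,1],[5,2],[5,3]]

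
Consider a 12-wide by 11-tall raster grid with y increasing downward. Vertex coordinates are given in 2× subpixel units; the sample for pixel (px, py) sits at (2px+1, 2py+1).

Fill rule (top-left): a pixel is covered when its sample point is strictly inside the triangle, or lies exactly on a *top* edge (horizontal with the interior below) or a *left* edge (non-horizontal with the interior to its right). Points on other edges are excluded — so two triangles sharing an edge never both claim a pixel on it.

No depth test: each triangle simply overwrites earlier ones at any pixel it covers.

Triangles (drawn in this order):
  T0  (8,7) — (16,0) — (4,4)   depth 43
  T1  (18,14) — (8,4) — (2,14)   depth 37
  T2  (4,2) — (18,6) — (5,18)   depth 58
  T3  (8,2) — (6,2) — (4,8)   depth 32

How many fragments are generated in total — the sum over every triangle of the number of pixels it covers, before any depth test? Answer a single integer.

T0:
  2·area = 52  (B↔C swapped to make it positive)
  edge (8, 7)→(4, 4): d=(-4,-3) top-left  bias=+0
  edge (4, 4)→(16, 0): d=(12,-4) top-left  bias=+0
  edge (16, 0)→(8, 7): d=(-8,7) right/bottom  bias=-1
    (6,0)@(13, 1): e=[39,0,13] → █  [on edge]
    (7,0)@(15, 1): e=[45,8,-1] → ·
    (3,1)@(7, 3): e=[13,0,39] → █  [on edge]
    (4,1)@(9, 3): e=[19,8,25] → █
    (5,1)@(11, 3): e=[25,16,11] → █
    (6,1)@(13, 3): e=[31,24,-3] → ·
    (0,2)@(1, 5): e=[-13,0,65] → ·  [on edge]
    (3,2)@(7, 5): e=[5,24,23] → █
    (5,2)@(11, 5): e=[17,40,-5] → ·
    (3,3)@(7, 7): e=[-3,48,7] → ·
    (4,3)@(9, 7): e=[3,56,-7] → ·
  covered (6 px):
    · · · · · · █ · · · · ·
    · · · █ █ █ · · · · · ·
    · · · █ █ · · · · · · ·
    · · · · · · · · · · · ·
    · · · · · · · · · · · ·
    · · · · · · · · · · · ·
    · · · · · · · · · · · ·
    · · · · · · · · · · · ·
    · · · · · · · · · · · ·
    · · · · · · · · · · · ·
    · · · · · · · · · · · ·
T1:
  2·area = 160  (B↔C swapped to make it positive)
  edge (18, 14)→(2, 14): d=(-16,0) right/bottom  bias=-1
  edge (2, 14)→(8, 4): d=(6,-10) top-left  bias=+0
  edge (8, 4)→(18, 14): d=(10,10) right/bottom  bias=-1
    (2,0)@(5, 1): e=[208,-48,0] → ·  [on edge]
    (3,1)@(7, 3): e=[176,-16,0] → ·  [on edge]
    (4,2)@(9, 5): e=[144,16,0] → ·  [on edge]
    (3,3)@(7, 7): e=[112,8,40] → █
    (4,3)@(9, 7): e=[112,28,20] → █
    (5,3)@(11, 7): e=[112,48,0] → ·  [on edge]
    (2,4)@(5, 9): e=[80,0,80] → █  [on edge]
    (5,4)@(11, 9): e=[80,60,20] → █
    (6,4)@(13, 9): e=[80,80,0] → ·  [on edge]
    (2,5)@(5, 11): e=[48,12,100] → █
    (6,5)@(13, 11): e=[48,92,20] → █
    (7,5)@(15, 11): e=[48,112,0] → ·  [on edge]
    (8,6)@(17, 13): e=[16,144,0] → ·  [on edge]
    (9,7)@(19, 15): e=[-16,176,0] → ·  [on edge]
    (10,8)@(21, 17): e=[-48,208,0] → ·  [on edge]
    (11,9)@(23, 19): e=[-80,240,0] → ·  [on edge]
  covered (18 px):
    · · · · · · · · · · · ·
    · · · · · · · · · · · ·
    · · · · · · · · · · · ·
    · · · █ █ · · · · · · ·
    · · █ █ █ █ · · · · · ·
    · · █ █ █ █ █ · · · · ·
    · █ █ █ █ █ █ █ · · · ·
    · · · · · · · · · · · ·
    · · · · · · · · · · · ·
    · · · · · · · · · · · ·
    · · · · · · · · · · · ·
T2:
  2·area = 220
  edge (4, 2)→(18, 6): d=(14,4) right/bottom  bias=-1
  edge (18, 6)→(5, 18): d=(-13,12) right/bottom  bias=-1
  edge (5, 18)→(4, 2): d=(-1,-16) top-left  bias=+0
    (2,1)@(5, 3): e=[10,195,15] → █
    (3,1)@(7, 3): e=[2,171,47] → █
    (4,1)@(9, 3): e=[-6,147,79] → ·
    (2,2)@(5, 5): e=[38,169,13] → █
    (4,2)@(9, 5): e=[22,121,77] → █
    (5,2)@(11, 5): e=[14,97,109] → █
    (6,2)@(13, 5): e=[6,73,141] → █
    (7,2)@(15, 5): e=[-2,49,173] → ·
    (2,3)@(5, 7): e=[66,143,11] → █
    (7,3)@(15, 7): e=[26,23,171] → █
    (8,3)@(17, 7): e=[18,-1,203] → ·
    (2,4)@(5, 9): e=[94,117,9] → █
  covered (28 px):
    · · · · · · · · · · · ·
    · · █ █ · · · · · · · ·
    · · █ █ █ █ █ · · · · ·
    · · █ █ █ █ █ █ · · · ·
    · · █ █ █ █ █ · · · · ·
    · · █ █ █ █ · · · · · ·
    · · █ █ █ · · · · · · ·
    · · █ █ · · · · · · · ·
    · · █ · · · · · · · · ·
    · · · · · · · · · · · ·
    · · · · · · · · · · · ·
T3:
  2·area = 12  (B↔C swapped to make it positive)
  edge (8, 2)→(4, 8): d=(-4,6) right/bottom  bias=-1
  edge (4, 8)→(6, 2): d=(2,-6) top-left  bias=+0
  edge (6, 2)→(8, 2): d=(2,0) top-left  bias=+0
    (3,1)@(7, 3): e=[2,8,2] → █
    (4,1)@(9, 3): e=[-10,20,2] → ·
    (2,2)@(5, 5): e=[6,0,6] → █  [on edge]
    (3,2)@(7, 5): e=[-6,12,6] → ·
    (2,3)@(5, 7): e=[-2,4,10] → ·
    (1,5)@(3, 11): e=[-6,0,18] → ·  [on edge]
    (0,8)@(1, 17): e=[-18,0,30] → ·  [on edge]
  covered (2 px):
    · · · · · · · · · · · ·
    · · · █ · · · · · · · ·
    · · █ · · · · · · · · ·
    · · · · · · · · · · · ·
    · · · · · · · · · · · ·
    · · · · · · · · · · · ·
    · · · · · · · · · · · ·
    · · · · · · · · · · · ·
    · · · · · · · · · · · ·
    · · · · · · · · · · · ·
    · · · · · · · · · · · ·

Result: 54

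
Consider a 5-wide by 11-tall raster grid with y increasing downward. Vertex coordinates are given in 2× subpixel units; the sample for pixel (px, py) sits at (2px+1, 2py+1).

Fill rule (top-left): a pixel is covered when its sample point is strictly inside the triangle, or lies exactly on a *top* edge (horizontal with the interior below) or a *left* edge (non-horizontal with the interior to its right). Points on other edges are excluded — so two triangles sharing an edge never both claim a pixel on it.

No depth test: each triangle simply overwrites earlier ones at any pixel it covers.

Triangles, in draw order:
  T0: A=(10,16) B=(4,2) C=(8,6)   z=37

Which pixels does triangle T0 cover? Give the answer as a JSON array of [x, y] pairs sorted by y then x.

T0:
  2·area = 32
  edge (10, 16)→(4, 2): d=(-6,-14) top-left  bias=+0
  edge (4, 2)→(8, 6): d=(4,4) right/bottom  bias=-1
  edge (8, 6)→(10, 16): d=(2,10) right/bottom  bias=-1
    (1,0)@(3, 1): e=[-8,0,40] → ·  [on edge]
    (3,0)@(7, 1): e=[48,-16,0] → ·  [on edge]
    (2,1)@(5, 3): e=[8,0,24] → ·  [on edge]
    (3,2)@(7, 5): e=[24,0,8] → ·  [on edge]
    (3,3)@(7, 7): e=[12,8,12] → █
    (4,3)@(9, 7): e=[40,0,-8] → ·  [on edge]
    (3,4)@(7, 9): e=[0,16,16] → █  [on edge]
    (4,4)@(9, 9): e=[28,8,-4] → ·
    (3,5)@(7, 11): e=[-12,24,20] → ·
    (4,5)@(9, 11): e=[16,16,0] → ·  [on edge]
    (4,6)@(9, 13): e=[4,24,4] → █
    (4,7)@(9, 15): e=[-8,32,8] → ·
  covered (3 px):
    · · · · ·
    · · · · ·
    · · · · ·
    · · · █ ·
    · · · █ ·
    · · · · ·
    · · · · █
    · · · · ·
    · · · · ·
    · · · · ·
    · · · · ·

Final: [[3,3],[3,4],[4,6]]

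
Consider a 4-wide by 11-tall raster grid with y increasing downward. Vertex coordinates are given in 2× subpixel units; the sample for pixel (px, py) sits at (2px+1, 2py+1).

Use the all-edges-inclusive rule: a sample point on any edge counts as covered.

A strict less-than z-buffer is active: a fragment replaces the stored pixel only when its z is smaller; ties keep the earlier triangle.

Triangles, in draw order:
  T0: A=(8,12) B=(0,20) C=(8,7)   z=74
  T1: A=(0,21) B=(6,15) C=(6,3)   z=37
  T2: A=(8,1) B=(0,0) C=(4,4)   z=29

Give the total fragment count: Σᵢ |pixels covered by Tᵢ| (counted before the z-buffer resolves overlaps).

T0:
  2·area = 40
  edge (8, 12)→(0, 20): d=(-8,8) inclusive
  edge (0, 20)→(8, 7): d=(8,-13) inclusive
  edge (8, 7)→(8, 12): d=(0,5) inclusive
    (3,4)@(7, 9): e=[32,3,5] → X
    (3,5)@(7, 11): e=[16,19,5] → X
    (2,6)@(5, 13): e=[16,9,15] → X
    (3,6)@(7, 13): e=[0,35,5] → X  [on edge]
    (2,7)@(5, 15): e=[0,25,15] → X  [on edge]
    (3,7)@(7, 15): e=[-16,51,5] → .
    (1,8)@(3, 17): e=[0,15,25] → X  [on edge]
    (2,8)@(5, 17): e=[-16,41,15] → .
    (0,9)@(1, 19): e=[0,5,35] → X  [on edge]
    (1,9)@(3, 19): e=[-16,31,25] → .
    (0,10)@(1, 21): e=[-16,21,35] → .
  covered (7 px):
    . . . .
    . . . .
    . . . .
    . . . .
    . . . X
    . . . X
    . . X X
    . . X .
    . X . .
    X . . .
    . . . .
T1:
  2·area = 72  (B↔C swapped to make it positive)
  edge (0, 21)→(6, 3): d=(6,-18) inclusive
  edge (6, 3)→(6, 15): d=(0,12) inclusive
  edge (6, 15)→(0, 21): d=(-6,6) inclusive
    (2,3)@(5, 7): e=[6,12,54] → X
    (3,3)@(7, 7): e=[42,-12,42] → .
    (2,4)@(5, 9): e=[18,12,42] → X
    (3,4)@(7, 9): e=[54,-12,30] → .
    (2,5)@(5, 11): e=[30,12,30] → X
    (3,5)@(7, 11): e=[66,-12,18] → .
    (1,6)@(3, 13): e=[6,36,30] → X
    (3,6)@(7, 13): e=[78,-12,6] → .
    (1,7)@(3, 15): e=[18,36,18] → X
    (3,7)@(7, 15): e=[90,-12,-6] → .
    (1,8)@(3, 17): e=[30,36,6] → X
    (2,8)@(5, 17): e=[66,12,-6] → .
  covered (9 px):
    . . . .
    . . . .
    . . . .
    . . X .
    . . X .
    . . X .
    . X X .
    . X X .
    . X . .
    X . . .
    . . . .
T2:
  2·area = 28  (B↔C swapped to make it positive)
  edge (8, 1)→(4, 4): d=(-4,3) inclusive
  edge (4, 4)→(0, 0): d=(-4,-4) inclusive
  edge (0, 0)→(8, 1): d=(8,1) inclusive
    (0,0)@(1, 1): e=[21,0,7] → X  [on edge]
    (1,0)@(3, 1): e=[15,8,5] → X
    (2,0)@(5, 1): e=[9,16,3] → X
    (3,0)@(7, 1): e=[3,24,1] → X
    (0,1)@(1, 3): e=[13,-8,23] → .
    (1,1)@(3, 3): e=[7,0,21] → X  [on edge]
    (3,1)@(7, 3): e=[-5,16,17] → .
    (1,2)@(3, 5): e=[-1,-8,37] → .
    (2,2)@(5, 5): e=[-7,0,35] → .  [on edge]
    (3,3)@(7, 7): e=[-21,0,49] → .  [on edge]
  covered (6 px):
    X X X X
    . X X .
    . . . .
    . . . .
    . . . .
    . . . .
    . . . .
    . . . .
    . . . .
    . . . .
    . . . .

Final: 22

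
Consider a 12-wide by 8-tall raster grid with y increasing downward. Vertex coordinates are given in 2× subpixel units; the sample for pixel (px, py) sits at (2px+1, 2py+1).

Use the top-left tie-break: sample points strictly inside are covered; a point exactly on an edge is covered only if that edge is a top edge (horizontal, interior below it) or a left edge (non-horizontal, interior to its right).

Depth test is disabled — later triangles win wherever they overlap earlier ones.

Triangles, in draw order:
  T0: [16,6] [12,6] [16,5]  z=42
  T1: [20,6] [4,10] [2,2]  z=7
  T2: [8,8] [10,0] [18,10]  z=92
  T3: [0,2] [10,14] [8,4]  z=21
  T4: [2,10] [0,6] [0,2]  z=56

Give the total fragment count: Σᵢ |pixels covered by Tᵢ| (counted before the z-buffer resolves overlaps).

T0:
  2·area = 4
  edge (16, 6)→(12, 6): d=(-4,0) right/bottom  bias=-1
  edge (12, 6)→(16, 5): d=(4,-1) top-left  bias=+0
  edge (16, 5)→(16, 6): d=(0,1) right/bottom  bias=-1
  covered (0 px):
    . . . . . . . . . . . .
    . . . . . . . . . . . .
    . . . . . . . . . . . .
    . . . . . . . . . . . .
    . . . . . . . . . . . .
    . . . . . . . . . . . .
    . . . . . . . . . . . .
    . . . . . . . . . . . .
T1:
  2·area = 136
  edge (20, 6)→(4, 10): d=(-16,4) right/bottom  bias=-1
  edge (4, 10)→(2, 2): d=(-2,-8) top-left  bias=+0
  edge (2, 2)→(20, 6): d=(18,4) right/bottom  bias=-1
    (1,1)@(3, 3): e=[116,6,14] → X
    (2,1)@(5, 3): e=[108,22,6] → X
    (3,1)@(7, 3): e=[100,38,-2] → .
    (1,2)@(3, 5): e=[84,2,50] → X
    (3,2)@(7, 5): e=[68,34,34] → X
    (4,2)@(9, 5): e=[60,50,26] → X
    (5,2)@(11, 5): e=[52,66,18] → X
    (6,2)@(13, 5): e=[44,82,10] → X
    (7,2)@(15, 5): e=[36,98,2] → X
    (8,2)@(17, 5): e=[28,114,-6] → .
    (1,3)@(3, 7): e=[52,-2,86] → .
    (2,3)@(5, 7): e=[44,14,78] → X
  covered (17 px):
    . . . . . . . . . . . .
    . X X . . . . . . . . .
    . X X X X X X X . . . .
    . . X X X X X X . . . .
    . . X X . . . . . . . .
    . . . . . . . . . . . .
    . . . . . . . . . . . .
    . . . . . . . . . . . .
T2:
  2·area = 84
  edge (8, 8)→(10, 0): d=(2,-8) top-left  bias=+0
  edge (10, 0)→(18, 10): d=(8,10) right/bottom  bias=-1
  edge (18, 10)→(8, 8): d=(-10,-2) top-left  bias=+0
    (5,1)@(11, 3): e=[14,14,56] → X
    (6,1)@(13, 3): e=[30,-6,60] → .
    (4,2)@(9, 5): e=[2,50,32] → X
    (6,2)@(13, 5): e=[34,10,40] → X
    (7,2)@(15, 5): e=[50,-10,44] → .
    (1,3)@(3, 7): e=[-42,126,0] → .  [on edge]
    (4,3)@(9, 7): e=[6,66,12] → X
    (7,3)@(15, 7): e=[54,6,24] → X
    (8,3)@(17, 7): e=[70,-14,28] → .
    (4,4)@(9, 9): e=[10,82,-8] → .
    (5,4)@(11, 9): e=[26,62,-4] → .
    (6,4)@(13, 9): e=[42,42,0] → X  [on edge]
    (11,5)@(23, 11): e=[126,-42,0] → .  [on edge]
  covered (11 px):
    . . . . . . . . . . . .
    . . . . . X . . . . . .
    . . . . X X X . . . . .
    . . . . X X X X . . . .
    . . . . . . X X X . . .
    . . . . . . . . . . . .
    . . . . . . . . . . . .
    . . . . . . . . . . . .
T3:
  2·area = 76  (B↔C swapped to make it positive)
  edge (0, 2)→(8, 4): d=(8,2) right/bottom  bias=-1
  edge (8, 4)→(10, 14): d=(2,10) right/bottom  bias=-1
  edge (10, 14)→(0, 2): d=(-10,-12) top-left  bias=+0
    (0,1)@(1, 3): e=[6,68,2] → X
    (1,1)@(3, 3): e=[2,48,26] → X
    (2,1)@(5, 3): e=[-2,28,50] → .
    (0,2)@(1, 5): e=[22,72,-18] → .
    (1,2)@(3, 5): e=[18,52,6] → X
    (2,2)@(5, 5): e=[14,32,30] → X
    (3,2)@(7, 5): e=[10,12,54] → X
    (4,2)@(9, 5): e=[6,-8,78] → .
    (1,3)@(3, 7): e=[34,56,-14] → .
    (2,3)@(5, 7): e=[30,36,10] → X
    (4,3)@(9, 7): e=[22,-4,58] → .
    (2,4)@(5, 9): e=[46,40,-10] → .
    (4,4)@(9, 9): e=[38,0,38] → .  [on edge]
  covered (9 px):
    . . . . . . . . . . . .
    X X . . . . . . . . . .
    . X X X . . . . . . . .
    . . X X . . . . . . . .
    . . . X . . . . . . . .
    . . . . X . . . . . . .
    . . . . . . . . . . . .
    . . . . . . . . . . . .
T4:
  2·area = 8
  edge (2, 10)→(0, 6): d=(-2,-4) top-left  bias=+0
  edge (0, 6)→(0, 2): d=(0,-4) top-left  bias=+0
  edge (0, 2)→(2, 10): d=(2,8) right/bottom  bias=-1
    (0,3)@(1, 7): e=[2,4,2] → X
    (1,3)@(3, 7): e=[10,12,-14] → .
    (0,4)@(1, 9): e=[-2,4,6] → .
  covered (1 px):
    . . . . . . . . . . . .
    . . . . . . . . . . . .
    . . . . . . . . . . . .
    X . . . . . . . . . . .
    . . . . . . . . . . . .
    . . . . . . . . . . . .
    . . . . . . . . . . . .
    . . . . . . . . . . . .

Result: 38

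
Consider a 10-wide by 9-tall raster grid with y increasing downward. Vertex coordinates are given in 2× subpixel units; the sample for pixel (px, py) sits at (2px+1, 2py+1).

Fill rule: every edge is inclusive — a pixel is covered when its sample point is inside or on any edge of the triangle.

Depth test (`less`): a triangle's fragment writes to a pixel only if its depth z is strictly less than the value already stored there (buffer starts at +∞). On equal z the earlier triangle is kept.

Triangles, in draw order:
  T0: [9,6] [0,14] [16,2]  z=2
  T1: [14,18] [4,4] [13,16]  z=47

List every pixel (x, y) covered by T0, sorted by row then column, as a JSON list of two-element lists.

T0:
  2·area = 20  (B↔C swapped to make it positive)
  edge (9, 6)→(16, 2): d=(7,-4) inclusive
  edge (16, 2)→(0, 14): d=(-16,12) inclusive
  edge (0, 14)→(9, 6): d=(9,-8) inclusive
    (5,2)@(11, 5): e=[1,12,7] → X
    (6,2)@(13, 5): e=[9,-12,23] → .
    (4,3)@(9, 7): e=[7,4,9] → X
    (5,3)@(11, 7): e=[15,-20,25] → .
    (4,4)@(9, 9): e=[21,-28,27] → .
  covered (2 px):
    . . . . . . . . . .
    . . . . . . . . . .
    . . . . . X . . . .
    . . . . X . . . . .
    . . . . . . . . . .
    . . . . . . . . . .
    . . . . . . . . . .
    . . . . . . . . . .
    . . . . . . . . . .
T1:
  2·area = 6
  edge (14, 18)→(4, 4): d=(-10,-14) inclusive
  edge (4, 4)→(13, 16): d=(9,12) inclusive
  edge (13, 16)→(14, 18): d=(1,2) inclusive
    (4,5)@(9, 11): e=[0,3,3] → X  [on edge]
    (5,5)@(11, 11): e=[28,-21,-1] → .
    (4,6)@(9, 13): e=[-20,21,5] → .
  covered (1 px):
    . . . . . . . . . .
    . . . . . . . . . .
    . . . . . . . . . .
    . . . . . . . . . .
    . . . . . . . . . .
    . . . . X . . . . .
    . . . . . . . . . .
    . . . . . . . . . .
    . . . . . . . . . .

Answer: [[5,2],[4,3]]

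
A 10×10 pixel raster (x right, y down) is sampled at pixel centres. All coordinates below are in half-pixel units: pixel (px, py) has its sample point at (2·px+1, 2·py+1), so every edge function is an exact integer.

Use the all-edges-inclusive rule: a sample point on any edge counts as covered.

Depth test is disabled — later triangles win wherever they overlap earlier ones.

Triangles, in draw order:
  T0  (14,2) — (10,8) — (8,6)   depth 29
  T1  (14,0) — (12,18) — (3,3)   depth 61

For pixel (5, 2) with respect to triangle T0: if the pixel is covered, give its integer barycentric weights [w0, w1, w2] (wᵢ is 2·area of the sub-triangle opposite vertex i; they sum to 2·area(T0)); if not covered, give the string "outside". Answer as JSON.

T0:
  2·area = 20
  edge (14, 2)→(10, 8): d=(-4,6) inclusive
  edge (10, 8)→(8, 6): d=(-2,-2) inclusive
  edge (8, 6)→(14, 2): d=(6,-4) inclusive
    (1,0)@(3, 1): e=[70,0,-50] → .  [on edge]
    (2,1)@(5, 3): e=[50,0,-30] → .  [on edge]
    (6,1)@(13, 3): e=[2,16,2] → X
    (7,1)@(15, 3): e=[-10,20,10] → .
    (3,2)@(7, 5): e=[30,0,-10] → .  [on edge]
    (5,2)@(11, 5): e=[6,8,6] → X
    (6,2)@(13, 5): e=[-6,12,14] → .
    (4,3)@(9, 7): e=[10,0,10] → X  [on edge]
    (5,3)@(11, 7): e=[-2,4,18] → .
    (4,4)@(9, 9): e=[2,-4,22] → .
    (5,4)@(11, 9): e=[-10,0,30] → .  [on edge]
    (6,5)@(13, 11): e=[-30,0,50] → .  [on edge]
    (7,6)@(15, 13): e=[-50,0,70] → .  [on edge]
    (8,7)@(17, 15): e=[-70,0,90] → .  [on edge]
    (9,8)@(19, 17): e=[-90,0,110] → .  [on edge]
  covered (3 px):
    . . . . . . . . . .
    . . . . . . X . . .
    . . . . . X . . . .
    . . . . X . . . . .
    . . . . . . . . . .
    . . . . . . . . . .
    . . . . . . . . . .
    . . . . . . . . . .
    . . . . . . . . . .
    . . . . . . . . . .
T1:
  2·area = 192
  edge (14, 0)→(12, 18): d=(-2,18) inclusive
  edge (12, 18)→(3, 3): d=(-9,-15) inclusive
  edge (3, 3)→(14, 0): d=(11,-3) inclusive
    (5,0)@(11, 1): e=[52,138,2] → X
    (6,0)@(13, 1): e=[16,168,8] → X
    (7,0)@(15, 1): e=[-20,198,14] → .
    (1,1)@(3, 3): e=[192,0,0] → X  [on edge]
    (2,1)@(5, 3): e=[156,30,6] → X
    (3,1)@(7, 3): e=[120,60,12] → X
    (4,1)@(9, 3): e=[84,90,18] → X
    (7,1)@(15, 3): e=[-24,180,36] → .
    (1,2)@(3, 5): e=[188,-18,22] → .
    (2,2)@(5, 5): e=[152,12,28] → X
    (7,2)@(15, 5): e=[-28,162,58] → .
    (2,3)@(5, 7): e=[148,-6,50] → .
    (6,4)@(13, 9): e=[0,96,96] → X  [on edge]
    (4,6)@(9, 13): e=[64,0,128] → X  [on edge]
  covered (26 px):
    . . . . . X X . . .
    . X X X X X X . . .
    . . X X X X X . . .
    . . . X X X X . . .
    . . . X X X X . . .
    . . . . X X . . . .
    . . . . X X . . . .
    . . . . . X . . . .
    . . . . . . . . . .
    . . . . . . . . . .

Answer: [8,6,6]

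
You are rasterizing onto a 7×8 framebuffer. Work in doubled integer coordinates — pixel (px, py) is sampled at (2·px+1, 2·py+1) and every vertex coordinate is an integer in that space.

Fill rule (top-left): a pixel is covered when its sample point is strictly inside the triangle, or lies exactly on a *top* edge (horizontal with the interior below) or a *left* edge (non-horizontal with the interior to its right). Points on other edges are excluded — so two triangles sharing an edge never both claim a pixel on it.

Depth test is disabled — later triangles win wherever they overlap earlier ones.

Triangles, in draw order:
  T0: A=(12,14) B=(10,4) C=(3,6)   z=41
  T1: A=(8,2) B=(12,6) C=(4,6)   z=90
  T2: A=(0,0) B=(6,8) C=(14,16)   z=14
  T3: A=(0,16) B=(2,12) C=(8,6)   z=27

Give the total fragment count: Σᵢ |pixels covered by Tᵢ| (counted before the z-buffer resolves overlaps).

T0:
  2·area = 74  (B↔C swapped to make it positive)
  edge (12, 14)→(3, 6): d=(-9,-8) top-left  bias=+0
  edge (3, 6)→(10, 4): d=(7,-2) top-left  bias=+0
  edge (10, 4)→(12, 14): d=(2,10) right/bottom  bias=-1
    (3,2)@(7, 5): e=[41,1,32] → X
    (4,2)@(9, 5): e=[57,5,12] → X
    (5,2)@(11, 5): e=[73,9,-8] → .
    (2,3)@(5, 7): e=[7,11,56] → X
    (5,3)@(11, 7): e=[55,23,-4] → .
    (2,4)@(5, 9): e=[-11,25,60] → .
    (3,4)@(7, 9): e=[5,29,40] → X
    (5,4)@(11, 9): e=[37,37,0] → .  [on edge]
    (3,5)@(7, 11): e=[-13,43,44] → .
    (4,5)@(9, 11): e=[3,47,24] → X
    (5,5)@(11, 11): e=[19,51,4] → X
    (6,5)@(13, 11): e=[35,55,-16] → .
  covered (10 px):
    . . . . . . .
    . . . . . . .
    . . . X X . .
    . . X X X . .
    . . . X X . .
    . . . . X X .
    . . . . . X .
    . . . . . . .
T1:
  2·area = 32
  edge (8, 2)→(12, 6): d=(4,4) right/bottom  bias=-1
  edge (12, 6)→(4, 6): d=(-8,0) right/bottom  bias=-1
  edge (4, 6)→(8, 2): d=(4,-4) top-left  bias=+0
    (3,0)@(7, 1): e=[0,40,-8] → .  [on edge]
    (4,0)@(9, 1): e=[-8,40,0] → .  [on edge]
    (3,1)@(7, 3): e=[8,24,0] → X  [on edge]
    (4,1)@(9, 3): e=[0,24,8] → .  [on edge]
    (2,2)@(5, 5): e=[24,8,0] → X  [on edge]
    (4,2)@(9, 5): e=[8,8,16] → X
    (5,2)@(11, 5): e=[0,8,24] → .  [on edge]
    (1,3)@(3, 7): e=[40,-8,0] → .  [on edge]
    (2,3)@(5, 7): e=[32,-8,8] → .
    (3,3)@(7, 7): e=[24,-8,16] → .
    (4,3)@(9, 7): e=[16,-8,24] → .
    (6,3)@(13, 7): e=[0,-8,40] → .  [on edge]
    (0,4)@(1, 9): e=[56,-24,0] → .  [on edge]
  covered (4 px):
    . . . . . . .
    . . . X . . .
    . . X X X . .
    . . . . . . .
    . . . . . . .
    . . . . . . .
    . . . . . . .
    . . . . . . .
T2:
  2·area = 16  (B↔C swapped to make it positive)
  edge (0, 0)→(14, 16): d=(14,16) right/bottom  bias=-1
  edge (14, 16)→(6, 8): d=(-8,-8) top-left  bias=+0
  edge (6, 8)→(0, 0): d=(-6,-8) top-left  bias=+0
    (0,1)@(1, 3): e=[26,0,-10] → .  [on edge]
    (1,2)@(3, 5): e=[22,0,-6] → .  [on edge]
    (2,3)@(5, 7): e=[18,0,-2] → .  [on edge]
    (3,4)@(7, 9): e=[14,0,2] → X  [on edge]
    (4,4)@(9, 9): e=[-18,16,18] → .
    (3,5)@(7, 11): e=[42,-16,-10] → .
    (4,5)@(9, 11): e=[10,0,6] → X  [on edge]
    (5,5)@(11, 11): e=[-22,16,22] → .
    (4,6)@(9, 13): e=[38,-16,-6] → .
    (5,6)@(11, 13): e=[6,0,10] → X  [on edge]
    (6,6)@(13, 13): e=[-26,16,26] → .
    (5,7)@(11, 15): e=[34,-16,-2] → .
    (6,7)@(13, 15): e=[2,0,14] → X  [on edge]
  covered (4 px):
    . . . . . . .
    . . . . . . .
    . . . . . . .
    . . . . . . .
    . . . X . . .
    . . . . X . .
    . . . . . X .
    . . . . . . X
T3:
  2·area = 12
  edge (0, 16)→(2, 12): d=(2,-4) top-left  bias=+0
  edge (2, 12)→(8, 6): d=(6,-6) top-left  bias=+0
  edge (8, 6)→(0, 16): d=(-8,10) right/bottom  bias=-1
    (6,0)@(13, 1): e=[22,0,-10] → .  [on edge]
    (5,1)@(11, 3): e=[18,0,-6] → .  [on edge]
    (4,2)@(9, 5): e=[14,0,-2] → .  [on edge]
    (3,3)@(7, 7): e=[10,0,2] → X  [on edge]
    (4,3)@(9, 7): e=[18,12,-18] → .
    (2,4)@(5, 9): e=[6,0,6] → X  [on edge]
    (3,4)@(7, 9): e=[14,12,-14] → .
    (1,5)@(3, 11): e=[2,0,10] → X  [on edge]
    (2,5)@(5, 11): e=[10,12,-10] → .
    (0,6)@(1, 13): e=[-2,0,14] → .  [on edge]
    (1,6)@(3, 13): e=[6,12,-6] → .
  covered (3 px):
    . . . . . . .
    . . . . . . .
    . . . . . . .
    . . . X . . .
    . . X . . . .
    . X . . . . .
    . . . . . . .
    . . . . . . .

Final: 21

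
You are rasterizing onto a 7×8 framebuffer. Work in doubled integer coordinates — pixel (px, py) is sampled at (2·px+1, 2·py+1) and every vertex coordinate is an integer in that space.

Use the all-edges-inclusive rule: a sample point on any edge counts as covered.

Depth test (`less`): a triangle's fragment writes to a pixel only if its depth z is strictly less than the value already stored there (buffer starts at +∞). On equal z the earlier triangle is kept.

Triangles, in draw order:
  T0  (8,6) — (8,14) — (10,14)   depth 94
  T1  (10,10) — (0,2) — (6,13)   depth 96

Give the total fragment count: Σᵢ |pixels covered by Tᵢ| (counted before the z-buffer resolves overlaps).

T0:
  2·area = 16  (B↔C swapped to make it positive)
  edge (8, 6)→(10, 14): d=(2,8) inclusive
  edge (10, 14)→(8, 14): d=(-2,0) inclusive
  edge (8, 14)→(8, 6): d=(0,-8) inclusive
    (4,5)@(9, 11): e=[2,6,8] → #
    (5,5)@(11, 11): e=[-14,6,24] → ·
    (4,6)@(9, 13): e=[6,2,8] → #
    (5,6)@(11, 13): e=[-10,2,24] → ·
    (4,7)@(9, 15): e=[10,-2,8] → ·
  covered (2 px):
    · · · · · · ·
    · · · · · · ·
    · · · · · · ·
    · · · · · · ·
    · · · · · · ·
    · · · · # · ·
    · · · · # · ·
    · · · · · · ·
T1:
  2·area = 62  (B↔C swapped to make it positive)
  edge (10, 10)→(6, 13): d=(-4,3) inclusive
  edge (6, 13)→(0, 2): d=(-6,-11) inclusive
  edge (0, 2)→(10, 10): d=(10,8) inclusive
    (0,1)@(1, 3): e=[55,5,2] → #
    (1,1)@(3, 3): e=[49,27,-14] → ·
    (0,2)@(1, 5): e=[47,-7,22] → ·
    (1,2)@(3, 5): e=[41,15,6] → #
    (2,2)@(5, 5): e=[35,37,-10] → ·
    (1,3)@(3, 7): e=[33,3,26] → #
    (2,3)@(5, 7): e=[27,25,10] → #
    (3,3)@(7, 7): e=[21,47,-6] → ·
    (1,4)@(3, 9): e=[25,-9,46] → ·
    (2,4)@(5, 9): e=[19,13,30] → #
    (3,4)@(7, 9): e=[13,35,14] → #
    (4,4)@(9, 9): e=[7,57,-2] → ·
  covered (8 px):
    · · · · · · ·
    # · · · · · ·
    · # · · · · ·
    · # # · · · ·
    · · # # · · ·
    · · # # · · ·
    · · · · · · ·
    · · · · · · ·

Final: 10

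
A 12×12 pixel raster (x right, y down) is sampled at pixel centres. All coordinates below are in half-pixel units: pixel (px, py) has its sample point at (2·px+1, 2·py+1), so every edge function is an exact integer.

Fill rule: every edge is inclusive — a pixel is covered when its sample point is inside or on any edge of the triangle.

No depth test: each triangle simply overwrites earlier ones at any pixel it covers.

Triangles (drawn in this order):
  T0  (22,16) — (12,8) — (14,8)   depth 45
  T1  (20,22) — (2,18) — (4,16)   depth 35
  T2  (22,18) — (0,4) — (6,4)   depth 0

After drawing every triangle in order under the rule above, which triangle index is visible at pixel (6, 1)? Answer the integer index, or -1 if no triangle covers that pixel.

T0:
  2·area = 16
  edge (22, 16)→(12, 8): d=(-10,-8) inclusive
  edge (12, 8)→(14, 8): d=(2,0) inclusive
  edge (14, 8)→(22, 16): d=(8,8) inclusive
    (3,0)@(7, 1): e=[30,-14,0] → ·  [on edge]
    (4,1)@(9, 3): e=[26,-10,0] → ·  [on edge]
    (5,2)@(11, 5): e=[22,-6,0] → ·  [on edge]
    (6,3)@(13, 7): e=[18,-2,0] → ·  [on edge]
    (7,4)@(15, 9): e=[14,2,0] → #  [on edge]
    (8,4)@(17, 9): e=[30,2,-16] → ·
    (7,5)@(15, 11): e=[-6,6,16] → ·
    (8,5)@(17, 11): e=[10,6,0] → #  [on edge]
    (9,5)@(19, 11): e=[26,6,-16] → ·
    (8,6)@(17, 13): e=[-10,10,16] → ·
    (9,6)@(19, 13): e=[6,10,0] → #  [on edge]
    (10,6)@(21, 13): e=[22,10,-16] → ·
    (10,7)@(21, 15): e=[2,14,0] → #  [on edge]
    (11,8)@(23, 17): e=[-2,18,0] → ·  [on edge]
  covered (4 px):
    · · · · · · · · · · · ·
    · · · · · · · · · · · ·
    · · · · · · · · · · · ·
    · · · · · · · · · · · ·
    · · · · · · · # · · · ·
    · · · · · · · · # · · ·
    · · · · · · · · · # · ·
    · · · · · · · · · · # ·
    · · · · · · · · · · · ·
    · · · · · · · · · · · ·
    · · · · · · · · · · · ·
    · · · · · · · · · · · ·
T1:
  2·area = 44
  edge (20, 22)→(2, 18): d=(-18,-4) inclusive
  edge (2, 18)→(4, 16): d=(2,-2) inclusive
  edge (4, 16)→(20, 22): d=(16,6) inclusive
    (9,0)@(19, 1): e=[374,0,-330] → ·  [on edge]
    (8,1)@(17, 3): e=[330,0,-286] → ·  [on edge]
    (7,2)@(15, 5): e=[286,0,-242] → ·  [on edge]
    (6,3)@(13, 7): e=[242,0,-198] → ·  [on edge]
    (5,4)@(11, 9): e=[198,0,-154] → ·  [on edge]
    (4,5)@(9, 11): e=[154,0,-110] → ·  [on edge]
    (3,6)@(7, 13): e=[110,0,-66] → ·  [on edge]
    (2,7)@(5, 15): e=[66,0,-22] → ·  [on edge]
    (1,8)@(3, 17): e=[22,0,22] → #  [on edge]
    (2,8)@(5, 17): e=[30,4,10] → #
    (3,8)@(7, 17): e=[38,8,-2] → ·
    (0,9)@(1, 19): e=[-22,0,66] → ·  [on edge]
  covered (6 px):
    · · · · · · · · · · · ·
    · · · · · · · · · · · ·
    · · · · · · · · · · · ·
    · · · · · · · · · · · ·
    · · · · · · · · · · · ·
    · · · · · · · · · · · ·
    · · · · · · · · · · · ·
    · · · · · · · · · · · ·
    · # # · · · · · · · · ·
    · · · # # # · · · · · ·
    · · · · · · · · # · · ·
    · · · · · · · · · · · ·
T2:
  2·area = 84
  edge (22, 18)→(0, 4): d=(-22,-14) inclusive
  edge (0, 4)→(6, 4): d=(6,0) inclusive
  edge (6, 4)→(22, 18): d=(16,14) inclusive
    (1,2)@(3, 5): e=[20,6,58] → #
    (2,2)@(5, 5): e=[48,6,30] → #
    (3,2)@(7, 5): e=[76,6,2] → #
    (4,2)@(9, 5): e=[104,6,-26] → ·
    (1,3)@(3, 7): e=[-24,18,90] → ·
    (2,3)@(5, 7): e=[4,18,62] → #
    (4,3)@(9, 7): e=[60,18,6] → #
    (5,3)@(11, 7): e=[88,18,-22] → ·
    (2,4)@(5, 9): e=[-40,30,94] → ·
    (3,4)@(7, 9): e=[-12,30,66] → ·
    (4,4)@(9, 9): e=[16,30,38] → #
    (5,4)@(11, 9): e=[44,30,10] → #
    (5,5)@(11, 11): e=[0,42,42] → #  [on edge]
  covered (11 px):
    · · · · · · · · · · · ·
    · · · · · · · · · · · ·
    · # # # · · · · · · · ·
    · · # # # · · · · · · ·
    · · · · # # · · · · · ·
    · · · · · # # · · · · ·
    · · · · · · · # · · · ·
    · · · · · · · · · · · ·
    · · · · · · · · · · · ·
    · · · · · · · · · · · ·
    · · · · · · · · · · · ·
    · · · · · · · · · · · ·

Z-buffer (winner per pixel, '.' = empty):
  . . . . . . . . . . . .
  . . . . . . . . . . . .
  . 2 2 2 . . . . . . . .
  . . 2 2 2 . . . . . . .
  . . . . 2 2 . 0 . . . .
  . . . . . 2 2 . 0 . . .
  . . . . . . . 2 . 0 . .
  . . . . . . . . . . 0 .
  . 1 1 . . . . . . . . .
  . . . 1 1 1 . . . . . .
  . . . . . . . . 1 . . .
  . . . . . . . . . . . .

Final: -1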